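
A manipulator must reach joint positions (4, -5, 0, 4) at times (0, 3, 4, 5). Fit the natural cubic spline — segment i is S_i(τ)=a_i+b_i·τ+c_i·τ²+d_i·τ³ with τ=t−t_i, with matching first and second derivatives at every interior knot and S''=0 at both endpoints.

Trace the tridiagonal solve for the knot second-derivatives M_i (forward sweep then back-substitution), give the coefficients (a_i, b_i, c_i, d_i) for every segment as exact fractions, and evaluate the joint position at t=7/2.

Δ: Δ0=-3, Δ1=5, Δ2=4
row 1: diag=8, rhs=48; c'=1/8, d'=6
row 2: denom=4−1·1/8=31/8; d'=(-6−1·6)/(31/8)=-96/31
back: M2=-96/31
back: M1=6−1/8·-96/31=198/31
M: M0=0, M1=198/31, M2=-96/31, M3=0
seg 0: a=4, c=M0/2=0, d=(M1−M0)/(6·3)=11/31, b=Δ0−h0·(2M0+M1)/6=-192/31
seg 1: a=-5, c=M1/2=99/31, d=(M2−M1)/(6·1)=-49/31, b=Δ1−h1·(2M1+M2)/6=105/31
seg 2: a=0, c=M2/2=-48/31, d=(M3−M2)/(6·1)=16/31, b=Δ2−h2·(2M2+M3)/6=156/31
t_q=7/2 → seg 1, τ=1/2; S=-5+105/31·τ+99/31·τ²+-49/31·τ³=-671/248

  seg 0: a=4 b=-192/31 c=0 d=11/31
  seg 1: a=-5 b=105/31 c=99/31 d=-49/31
  seg 2: a=0 b=156/31 c=-48/31 d=16/31
S(7/2) = -671/248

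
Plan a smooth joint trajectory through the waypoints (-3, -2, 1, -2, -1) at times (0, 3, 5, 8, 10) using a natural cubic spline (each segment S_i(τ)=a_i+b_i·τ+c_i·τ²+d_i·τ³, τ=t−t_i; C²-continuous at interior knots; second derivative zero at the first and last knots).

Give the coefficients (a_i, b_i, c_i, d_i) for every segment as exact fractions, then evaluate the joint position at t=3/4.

  seg 0: a=-3 b=-137/580 c=0 d=991/15660
  seg 1: a=-2 b=427/290 c=991/1740 d=-967/3480
  seg 2: a=1 b=181/435 c=-191/174 d=1633/7830
  seg 3: a=-2 b=-469/870 c=113/145 d=-113/870
S(3/4) = -23389/7424

Δ: Δ0=1/3, Δ1=3/2, Δ2=-1, Δ3=1/2
row 1: diag=10, rhs=7; c'=1/5, d'=7/10
row 2: denom=10−2·1/5=48/5; d'=(-15−2·7/10)/(48/5)=-41/24
row 3: denom=10−3·5/16=145/16; d'=(9−3·-41/24)/(145/16)=226/145
back: M3=226/145
back: M2=-41/24−5/16·226/145=-191/87
back: M1=7/10−1/5·-191/87=991/870
M: M0=0, M1=991/870, M2=-191/87, M3=226/145, M4=0
seg 0: a=-3, c=M0/2=0, d=(M1−M0)/(6·3)=991/15660, b=Δ0−h0·(2M0+M1)/6=-137/580
seg 1: a=-2, c=M1/2=991/1740, d=(M2−M1)/(6·2)=-967/3480, b=Δ1−h1·(2M1+M2)/6=427/290
seg 2: a=1, c=M2/2=-191/174, d=(M3−M2)/(6·3)=1633/7830, b=Δ2−h2·(2M2+M3)/6=181/435
seg 3: a=-2, c=M3/2=113/145, d=(M4−M3)/(6·2)=-113/870, b=Δ3−h3·(2M3+M4)/6=-469/870
t_q=3/4 → seg 0, τ=3/4; S=-3+-137/580·τ+0·τ²+991/15660·τ³=-23389/7424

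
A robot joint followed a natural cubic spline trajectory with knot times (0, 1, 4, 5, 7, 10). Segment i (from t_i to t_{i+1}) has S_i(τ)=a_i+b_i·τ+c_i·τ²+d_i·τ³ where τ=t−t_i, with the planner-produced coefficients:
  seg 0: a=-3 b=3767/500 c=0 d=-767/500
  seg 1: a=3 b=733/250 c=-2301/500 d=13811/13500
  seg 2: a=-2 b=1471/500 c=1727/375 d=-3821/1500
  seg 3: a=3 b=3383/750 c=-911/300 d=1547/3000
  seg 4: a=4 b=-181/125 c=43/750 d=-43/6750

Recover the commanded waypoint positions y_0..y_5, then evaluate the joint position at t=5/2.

y_0=-3 y_1=3 y_2=-2 y_3=3 y_4=4 y_5=0
S(5/2) = 397/800

y_0 = S_0(0) = a_0 = -3
y_1 = S_1(0) = a_1 = 3
y_2 = S_2(0) = a_2 = -2
y_3 = S_3(0) = a_3 = 3
y_4 = S_4(0) = a_4 = 4
y_5 = S_4(3) = 0
t_q=5/2 is in segment 1 (τ=3/2); S_1(τ)=397/800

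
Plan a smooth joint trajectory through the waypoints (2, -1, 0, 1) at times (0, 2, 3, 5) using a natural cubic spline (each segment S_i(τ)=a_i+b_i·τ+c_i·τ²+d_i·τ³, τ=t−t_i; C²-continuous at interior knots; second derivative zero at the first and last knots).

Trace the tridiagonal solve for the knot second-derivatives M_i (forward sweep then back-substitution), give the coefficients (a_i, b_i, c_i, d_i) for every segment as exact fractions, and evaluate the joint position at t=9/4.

  seg 0: a=2 b=-167/70 c=0 d=31/140
  seg 1: a=-1 b=19/70 c=93/70 d=-3/5
  seg 2: a=0 b=79/70 c=-33/70 d=11/140
S(9/4) = -1923/2240

Δ: Δ0=-3/2, Δ1=1, Δ2=1/2
row 1: diag=6, rhs=15; c'=1/6, d'=5/2
row 2: denom=6−1·1/6=35/6; d'=(-3−1·5/2)/(35/6)=-33/35
back: M2=-33/35
back: M1=5/2−1/6·-33/35=93/35
M: M0=0, M1=93/35, M2=-33/35, M3=0
seg 0: a=2, c=M0/2=0, d=(M1−M0)/(6·2)=31/140, b=Δ0−h0·(2M0+M1)/6=-167/70
seg 1: a=-1, c=M1/2=93/70, d=(M2−M1)/(6·1)=-3/5, b=Δ1−h1·(2M1+M2)/6=19/70
seg 2: a=0, c=M2/2=-33/70, d=(M3−M2)/(6·2)=11/140, b=Δ2−h2·(2M2+M3)/6=79/70
t_q=9/4 → seg 1, τ=1/4; S=-1+19/70·τ+93/70·τ²+-3/5·τ³=-1923/2240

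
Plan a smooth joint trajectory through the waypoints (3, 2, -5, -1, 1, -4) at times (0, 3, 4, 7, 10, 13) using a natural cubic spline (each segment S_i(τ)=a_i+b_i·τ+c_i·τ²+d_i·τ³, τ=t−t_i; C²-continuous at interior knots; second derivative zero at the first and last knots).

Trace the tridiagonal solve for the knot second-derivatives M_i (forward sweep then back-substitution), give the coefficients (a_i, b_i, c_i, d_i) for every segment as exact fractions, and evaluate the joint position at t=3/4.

  seg 0: a=3 b=751/283 c=0 d=-2536/7641
  seg 1: a=2 b=-1785/283 c=-2536/849 d=1948/849
  seg 2: a=-5 b=-4583/849 c=3308/849 d=-1403/2547
  seg 3: a=-1 b=2638/849 c=-901/849 d=631/7641
  seg 4: a=1 b=-875/849 c=-90/283 d=10/283
S(3/4) = 10981/2264

Δ: Δ0=-1/3, Δ1=-7, Δ2=4/3, Δ3=2/3, Δ4=-5/3
row 1: diag=8, rhs=-40; c'=1/8, d'=-5
row 2: denom=8−1·1/8=63/8; d'=(50−1·-5)/(63/8)=440/63
row 3: denom=12−3·8/21=76/7; d'=(-4−3·440/63)/(76/7)=-131/57
row 4: denom=12−3·21/76=849/76; d'=(-14−3·-131/57)/(849/76)=-180/283
back: M4=-180/283
back: M3=-131/57−21/76·-180/283=-1802/849
back: M2=440/63−8/21·-1802/849=6616/849
back: M1=-5−1/8·6616/849=-5072/849
M: M0=0, M1=-5072/849, M2=6616/849, M3=-1802/849, M4=-180/283, M5=0
seg 0: a=3, c=M0/2=0, d=(M1−M0)/(6·3)=-2536/7641, b=Δ0−h0·(2M0+M1)/6=751/283
seg 1: a=2, c=M1/2=-2536/849, d=(M2−M1)/(6·1)=1948/849, b=Δ1−h1·(2M1+M2)/6=-1785/283
seg 2: a=-5, c=M2/2=3308/849, d=(M3−M2)/(6·3)=-1403/2547, b=Δ2−h2·(2M2+M3)/6=-4583/849
seg 3: a=-1, c=M3/2=-901/849, d=(M4−M3)/(6·3)=631/7641, b=Δ3−h3·(2M3+M4)/6=2638/849
seg 4: a=1, c=M4/2=-90/283, d=(M5−M4)/(6·3)=10/283, b=Δ4−h4·(2M4+M5)/6=-875/849
t_q=3/4 → seg 0, τ=3/4; S=3+751/283·τ+0·τ²+-2536/7641·τ³=10981/2264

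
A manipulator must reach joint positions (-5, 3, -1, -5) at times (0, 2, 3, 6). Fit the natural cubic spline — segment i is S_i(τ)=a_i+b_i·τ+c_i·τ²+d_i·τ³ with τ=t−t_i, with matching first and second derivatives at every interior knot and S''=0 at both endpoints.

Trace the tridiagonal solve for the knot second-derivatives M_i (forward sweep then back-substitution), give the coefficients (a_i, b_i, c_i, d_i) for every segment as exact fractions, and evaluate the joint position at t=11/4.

  seg 0: a=-5 b=964/141 c=0 d=-100/141
  seg 1: a=3 b=-236/141 c=-200/47 d=272/141
  seg 2: a=-1 b=-620/141 c=72/47 d=-8/47
S(11/4) = 31/188

Δ: Δ0=4, Δ1=-4, Δ2=-4/3
row 1: diag=6, rhs=-48; c'=1/6, d'=-8
row 2: denom=8−1·1/6=47/6; d'=(16−1·-8)/(47/6)=144/47
back: M2=144/47
back: M1=-8−1/6·144/47=-400/47
M: M0=0, M1=-400/47, M2=144/47, M3=0
seg 0: a=-5, c=M0/2=0, d=(M1−M0)/(6·2)=-100/141, b=Δ0−h0·(2M0+M1)/6=964/141
seg 1: a=3, c=M1/2=-200/47, d=(M2−M1)/(6·1)=272/141, b=Δ1−h1·(2M1+M2)/6=-236/141
seg 2: a=-1, c=M2/2=72/47, d=(M3−M2)/(6·3)=-8/47, b=Δ2−h2·(2M2+M3)/6=-620/141
t_q=11/4 → seg 1, τ=3/4; S=3+-236/141·τ+-200/47·τ²+272/141·τ³=31/188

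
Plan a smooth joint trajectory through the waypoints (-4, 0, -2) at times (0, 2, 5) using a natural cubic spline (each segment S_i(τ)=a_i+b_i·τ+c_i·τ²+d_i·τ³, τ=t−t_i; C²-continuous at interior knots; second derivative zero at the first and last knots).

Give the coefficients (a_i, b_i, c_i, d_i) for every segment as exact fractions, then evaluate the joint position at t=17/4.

Δ: Δ0=2, Δ1=-2/3
row 1: diag=10, rhs=-16; c'=3/10, d'=-8/5
back: M1=-8/5
M: M0=0, M1=-8/5, M2=0
seg 0: a=-4, c=M0/2=0, d=(M1−M0)/(6·2)=-2/15, b=Δ0−h0·(2M0+M1)/6=38/15
seg 1: a=0, c=M1/2=-4/5, d=(M2−M1)/(6·3)=4/45, b=Δ1−h1·(2M1+M2)/6=14/15
t_q=17/4 → seg 1, τ=9/4; S=0+14/15·τ+-4/5·τ²+4/45·τ³=-15/16

  seg 0: a=-4 b=38/15 c=0 d=-2/15
  seg 1: a=0 b=14/15 c=-4/5 d=4/45
S(17/4) = -15/16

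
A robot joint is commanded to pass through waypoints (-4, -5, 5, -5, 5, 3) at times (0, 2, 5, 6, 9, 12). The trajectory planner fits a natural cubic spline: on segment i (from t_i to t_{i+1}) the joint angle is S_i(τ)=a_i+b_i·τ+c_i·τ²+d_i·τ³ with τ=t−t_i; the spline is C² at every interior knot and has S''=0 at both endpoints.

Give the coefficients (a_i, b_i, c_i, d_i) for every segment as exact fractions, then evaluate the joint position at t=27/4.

  seg 0: a=-4 b=-10843/4038 c=0 d=1103/2019
  seg 1: a=-5 b=15629/4038 c=2206/673 d=-1551/1346
  seg 2: a=5 b=-15293/2019 c=-9547/1346 d=18847/4038
  seg 3: a=-5 b=-31327/4038 c=4650/673 d=-12971/12114
  seg 4: a=5 b=9667/2019 c=-3671/1346 d=3671/12114
S(27/4) = -636065/86144

Δ: Δ0=-1/2, Δ1=10/3, Δ2=-10, Δ3=10/3, Δ4=-2/3
row 1: diag=10, rhs=23; c'=3/10, d'=23/10
row 2: denom=8−3·3/10=71/10; d'=(-80−3·23/10)/(71/10)=-869/71
row 3: denom=8−1·10/71=558/71; d'=(80−1·-869/71)/(558/71)=2183/186
row 4: denom=12−3·71/186=673/62; d'=(-24−3·2183/186)/(673/62)=-3671/673
back: M4=-3671/673
back: M3=2183/186−71/186·-3671/673=9300/673
back: M2=-869/71−10/71·9300/673=-9547/673
back: M1=23/10−3/10·-9547/673=4412/673
M: M0=0, M1=4412/673, M2=-9547/673, M3=9300/673, M4=-3671/673, M5=0
seg 0: a=-4, c=M0/2=0, d=(M1−M0)/(6·2)=1103/2019, b=Δ0−h0·(2M0+M1)/6=-10843/4038
seg 1: a=-5, c=M1/2=2206/673, d=(M2−M1)/(6·3)=-1551/1346, b=Δ1−h1·(2M1+M2)/6=15629/4038
seg 2: a=5, c=M2/2=-9547/1346, d=(M3−M2)/(6·1)=18847/4038, b=Δ2−h2·(2M2+M3)/6=-15293/2019
seg 3: a=-5, c=M3/2=4650/673, d=(M4−M3)/(6·3)=-12971/12114, b=Δ3−h3·(2M3+M4)/6=-31327/4038
seg 4: a=5, c=M4/2=-3671/1346, d=(M5−M4)/(6·3)=3671/12114, b=Δ4−h4·(2M4+M5)/6=9667/2019
t_q=27/4 → seg 3, τ=3/4; S=-5+-31327/4038·τ+4650/673·τ²+-12971/12114·τ³=-636065/86144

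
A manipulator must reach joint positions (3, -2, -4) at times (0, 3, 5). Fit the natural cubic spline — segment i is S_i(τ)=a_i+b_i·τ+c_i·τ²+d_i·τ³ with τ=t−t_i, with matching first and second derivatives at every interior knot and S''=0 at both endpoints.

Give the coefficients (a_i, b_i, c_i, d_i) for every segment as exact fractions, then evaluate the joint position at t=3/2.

Δ: Δ0=-5/3, Δ1=-1
row 1: diag=10, rhs=4; c'=1/5, d'=2/5
back: M1=2/5
M: M0=0, M1=2/5, M2=0
seg 0: a=3, c=M0/2=0, d=(M1−M0)/(6·3)=1/45, b=Δ0−h0·(2M0+M1)/6=-28/15
seg 1: a=-2, c=M1/2=1/5, d=(M2−M1)/(6·2)=-1/30, b=Δ1−h1·(2M1+M2)/6=-19/15
t_q=3/2 → seg 0, τ=3/2; S=3+-28/15·τ+0·τ²+1/45·τ³=11/40

  seg 0: a=3 b=-28/15 c=0 d=1/45
  seg 1: a=-2 b=-19/15 c=1/5 d=-1/30
S(3/2) = 11/40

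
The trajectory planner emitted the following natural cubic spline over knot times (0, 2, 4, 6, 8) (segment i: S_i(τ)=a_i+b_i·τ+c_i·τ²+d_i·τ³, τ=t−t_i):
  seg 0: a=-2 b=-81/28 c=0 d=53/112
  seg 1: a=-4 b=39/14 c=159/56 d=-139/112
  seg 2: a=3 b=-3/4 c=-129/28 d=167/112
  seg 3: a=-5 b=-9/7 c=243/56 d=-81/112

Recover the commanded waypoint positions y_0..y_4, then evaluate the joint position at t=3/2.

y_0=-2 y_1=-4 y_2=3 y_3=-5 y_4=4
S(3/2) = -607/128

y_0 = S_0(0) = a_0 = -2
y_1 = S_1(0) = a_1 = -4
y_2 = S_2(0) = a_2 = 3
y_3 = S_3(0) = a_3 = -5
y_4 = S_3(2) = 4
t_q=3/2 is in segment 0 (τ=3/2); S_0(τ)=-607/128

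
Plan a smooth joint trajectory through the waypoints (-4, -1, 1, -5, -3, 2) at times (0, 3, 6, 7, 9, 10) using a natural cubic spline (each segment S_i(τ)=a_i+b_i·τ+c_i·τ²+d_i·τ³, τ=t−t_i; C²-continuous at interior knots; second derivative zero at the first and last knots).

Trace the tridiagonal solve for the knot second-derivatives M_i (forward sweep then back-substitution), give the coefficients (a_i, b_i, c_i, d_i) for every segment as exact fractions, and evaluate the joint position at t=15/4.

  seg 0: a=-4 b=92/339 c=0 d=247/3051
  seg 1: a=-1 b=833/339 c=247/339 d=-1348/3051
  seg 2: a=1 b=-1729/339 c=-367/113 d=796/339
  seg 3: a=-5 b=-1543/339 c=429/113 d=-173/339
  seg 4: a=-3 b=1529/339 c=83/113 d=-83/339
S(15/4) = 241/226

Δ: Δ0=1, Δ1=2/3, Δ2=-6, Δ3=1, Δ4=5
row 1: diag=12, rhs=-2; c'=1/4, d'=-1/6
row 2: denom=8−3·1/4=29/4; d'=(-40−3·-1/6)/(29/4)=-158/29
row 3: denom=6−1·4/29=170/29; d'=(42−1·-158/29)/(170/29)=688/85
row 4: denom=6−2·29/85=452/85; d'=(24−2·688/85)/(452/85)=166/113
back: M4=166/113
back: M3=688/85−29/85·166/113=858/113
back: M2=-158/29−4/29·858/113=-734/113
back: M1=-1/6−1/4·-734/113=494/339
M: M0=0, M1=494/339, M2=-734/113, M3=858/113, M4=166/113, M5=0
seg 0: a=-4, c=M0/2=0, d=(M1−M0)/(6·3)=247/3051, b=Δ0−h0·(2M0+M1)/6=92/339
seg 1: a=-1, c=M1/2=247/339, d=(M2−M1)/(6·3)=-1348/3051, b=Δ1−h1·(2M1+M2)/6=833/339
seg 2: a=1, c=M2/2=-367/113, d=(M3−M2)/(6·1)=796/339, b=Δ2−h2·(2M2+M3)/6=-1729/339
seg 3: a=-5, c=M3/2=429/113, d=(M4−M3)/(6·2)=-173/339, b=Δ3−h3·(2M3+M4)/6=-1543/339
seg 4: a=-3, c=M4/2=83/113, d=(M5−M4)/(6·1)=-83/339, b=Δ4−h4·(2M4+M5)/6=1529/339
t_q=15/4 → seg 1, τ=3/4; S=-1+833/339·τ+247/339·τ²+-1348/3051·τ³=241/226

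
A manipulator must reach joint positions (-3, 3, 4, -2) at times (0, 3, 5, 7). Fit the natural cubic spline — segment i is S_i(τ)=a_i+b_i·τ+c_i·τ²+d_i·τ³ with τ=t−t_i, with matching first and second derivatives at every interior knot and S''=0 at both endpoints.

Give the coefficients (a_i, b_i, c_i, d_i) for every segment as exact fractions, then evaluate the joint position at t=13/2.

  seg 0: a=-3 b=167/76 c=0 d=-5/228
  seg 1: a=3 b=61/38 c=-15/76 d=-27/152
  seg 2: a=4 b=-25/19 c=-24/19 d=4/19
S(13/2) = -2/19

Δ: Δ0=2, Δ1=1/2, Δ2=-3
row 1: diag=10, rhs=-9; c'=1/5, d'=-9/10
row 2: denom=8−2·1/5=38/5; d'=(-21−2·-9/10)/(38/5)=-48/19
back: M2=-48/19
back: M1=-9/10−1/5·-48/19=-15/38
M: M0=0, M1=-15/38, M2=-48/19, M3=0
seg 0: a=-3, c=M0/2=0, d=(M1−M0)/(6·3)=-5/228, b=Δ0−h0·(2M0+M1)/6=167/76
seg 1: a=3, c=M1/2=-15/76, d=(M2−M1)/(6·2)=-27/152, b=Δ1−h1·(2M1+M2)/6=61/38
seg 2: a=4, c=M2/2=-24/19, d=(M3−M2)/(6·2)=4/19, b=Δ2−h2·(2M2+M3)/6=-25/19
t_q=13/2 → seg 2, τ=3/2; S=4+-25/19·τ+-24/19·τ²+4/19·τ³=-2/19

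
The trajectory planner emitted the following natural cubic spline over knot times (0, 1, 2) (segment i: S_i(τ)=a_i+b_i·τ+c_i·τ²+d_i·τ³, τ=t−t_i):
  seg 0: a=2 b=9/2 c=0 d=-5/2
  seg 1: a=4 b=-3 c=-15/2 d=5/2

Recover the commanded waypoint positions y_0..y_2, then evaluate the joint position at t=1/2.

y_0 = S_0(0) = a_0 = 2
y_1 = S_1(0) = a_1 = 4
y_2 = S_1(1) = -4
t_q=1/2 is in segment 0 (τ=1/2); S_0(τ)=63/16

y_0=2 y_1=4 y_2=-4
S(1/2) = 63/16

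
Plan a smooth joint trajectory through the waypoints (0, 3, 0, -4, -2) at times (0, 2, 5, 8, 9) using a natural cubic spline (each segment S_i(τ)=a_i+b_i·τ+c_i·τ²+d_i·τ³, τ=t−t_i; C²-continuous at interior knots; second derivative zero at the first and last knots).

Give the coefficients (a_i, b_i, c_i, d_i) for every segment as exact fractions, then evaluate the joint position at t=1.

Δ: Δ0=3/2, Δ1=-1, Δ2=-4/3, Δ3=2
row 1: diag=10, rhs=-15; c'=3/10, d'=-3/2
row 2: denom=12−3·3/10=111/10; d'=(-2−3·-3/2)/(111/10)=25/111
row 3: denom=8−3·10/37=266/37; d'=(20−3·25/111)/(266/37)=715/266
back: M3=715/266
back: M2=25/111−10/37·715/266=-200/399
back: M1=-3/2−3/10·-200/399=-359/266
M: M0=0, M1=-359/266, M2=-200/399, M3=715/266, M4=0
seg 0: a=0, c=M0/2=0, d=(M1−M0)/(6·2)=-359/3192, b=Δ0−h0·(2M0+M1)/6=778/399
seg 1: a=3, c=M1/2=-359/532, d=(M2−M1)/(6·3)=677/14364, b=Δ1−h1·(2M1+M2)/6=479/798
seg 2: a=0, c=M2/2=-100/399, d=(M3−M2)/(6·3)=2545/14364, b=Δ2−h2·(2M2+M3)/6=-3473/1596
seg 3: a=-4, c=M3/2=715/532, d=(M4−M3)/(6·1)=-715/1596, b=Δ3−h3·(2M3+M4)/6=881/798
t_q=1 → seg 0, τ=1; S=0+778/399·τ+0·τ²+-359/3192·τ³=1955/1064

  seg 0: a=0 b=778/399 c=0 d=-359/3192
  seg 1: a=3 b=479/798 c=-359/532 d=677/14364
  seg 2: a=0 b=-3473/1596 c=-100/399 d=2545/14364
  seg 3: a=-4 b=881/798 c=715/532 d=-715/1596
S(1) = 1955/1064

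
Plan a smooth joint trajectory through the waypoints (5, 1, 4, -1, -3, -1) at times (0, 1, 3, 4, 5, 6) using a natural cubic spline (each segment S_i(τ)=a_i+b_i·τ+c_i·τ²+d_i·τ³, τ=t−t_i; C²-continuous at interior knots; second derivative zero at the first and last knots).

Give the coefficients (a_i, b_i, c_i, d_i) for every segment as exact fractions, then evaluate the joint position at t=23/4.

Δ: Δ0=-4, Δ1=3/2, Δ2=-5, Δ3=-2, Δ4=2
row 1: diag=6, rhs=33; c'=1/3, d'=11/2
row 2: denom=6−2·1/3=16/3; d'=(-39−2·11/2)/(16/3)=-75/8
row 3: denom=4−1·3/16=61/16; d'=(18−1·-75/8)/(61/16)=438/61
row 4: denom=4−1·16/61=228/61; d'=(24−1·438/61)/(228/61)=9/2
back: M4=9/2
back: M3=438/61−16/61·9/2=6
back: M2=-75/8−3/16·6=-21/2
back: M1=11/2−1/3·-21/2=9
M: M0=0, M1=9, M2=-21/2, M3=6, M4=9/2, M5=0
seg 0: a=5, c=M0/2=0, d=(M1−M0)/(6·1)=3/2, b=Δ0−h0·(2M0+M1)/6=-11/2
seg 1: a=1, c=M1/2=9/2, d=(M2−M1)/(6·2)=-13/8, b=Δ1−h1·(2M1+M2)/6=-1
seg 2: a=4, c=M2/2=-21/4, d=(M3−M2)/(6·1)=11/4, b=Δ2−h2·(2M2+M3)/6=-5/2
seg 3: a=-1, c=M3/2=3, d=(M4−M3)/(6·1)=-1/4, b=Δ3−h3·(2M3+M4)/6=-19/4
seg 4: a=-3, c=M4/2=9/4, d=(M5−M4)/(6·1)=-3/4, b=Δ4−h4·(2M4+M5)/6=1/2
t_q=23/4 → seg 4, τ=3/4; S=-3+1/2·τ+9/4·τ²+-3/4·τ³=-429/256

  seg 0: a=5 b=-11/2 c=0 d=3/2
  seg 1: a=1 b=-1 c=9/2 d=-13/8
  seg 2: a=4 b=-5/2 c=-21/4 d=11/4
  seg 3: a=-1 b=-19/4 c=3 d=-1/4
  seg 4: a=-3 b=1/2 c=9/4 d=-3/4
S(23/4) = -429/256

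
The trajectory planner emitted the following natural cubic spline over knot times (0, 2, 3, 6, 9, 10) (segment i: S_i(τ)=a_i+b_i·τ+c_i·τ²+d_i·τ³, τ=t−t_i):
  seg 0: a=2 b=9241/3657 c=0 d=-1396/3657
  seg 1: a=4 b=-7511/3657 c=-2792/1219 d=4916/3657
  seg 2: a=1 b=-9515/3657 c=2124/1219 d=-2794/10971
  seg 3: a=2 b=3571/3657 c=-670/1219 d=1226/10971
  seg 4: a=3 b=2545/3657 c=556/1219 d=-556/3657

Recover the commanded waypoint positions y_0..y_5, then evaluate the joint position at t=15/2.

y_0 = S_0(0) = a_0 = 2
y_1 = S_1(0) = a_1 = 4
y_2 = S_2(0) = a_2 = 1
y_3 = S_3(0) = a_3 = 2
y_4 = S_4(0) = a_4 = 3
y_5 = S_4(1) = 4
t_q=15/2 is in segment 3 (τ=3/2); S_3(τ)=12703/4876

y_0=2 y_1=4 y_2=1 y_3=2 y_4=3 y_5=4
S(15/2) = 12703/4876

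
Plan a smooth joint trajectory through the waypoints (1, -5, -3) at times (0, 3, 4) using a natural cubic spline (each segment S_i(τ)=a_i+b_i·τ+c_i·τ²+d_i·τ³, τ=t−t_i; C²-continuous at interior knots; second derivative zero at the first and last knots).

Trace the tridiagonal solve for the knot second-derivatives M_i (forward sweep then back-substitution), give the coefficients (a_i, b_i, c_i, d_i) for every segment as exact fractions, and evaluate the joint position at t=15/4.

  seg 0: a=1 b=-7/2 c=0 d=1/6
  seg 1: a=-5 b=1 c=3/2 d=-1/2
S(15/4) = -463/128

Δ: Δ0=-2, Δ1=2
row 1: diag=8, rhs=24; c'=1/8, d'=3
back: M1=3
M: M0=0, M1=3, M2=0
seg 0: a=1, c=M0/2=0, d=(M1−M0)/(6·3)=1/6, b=Δ0−h0·(2M0+M1)/6=-7/2
seg 1: a=-5, c=M1/2=3/2, d=(M2−M1)/(6·1)=-1/2, b=Δ1−h1·(2M1+M2)/6=1
t_q=15/4 → seg 1, τ=3/4; S=-5+1·τ+3/2·τ²+-1/2·τ³=-463/128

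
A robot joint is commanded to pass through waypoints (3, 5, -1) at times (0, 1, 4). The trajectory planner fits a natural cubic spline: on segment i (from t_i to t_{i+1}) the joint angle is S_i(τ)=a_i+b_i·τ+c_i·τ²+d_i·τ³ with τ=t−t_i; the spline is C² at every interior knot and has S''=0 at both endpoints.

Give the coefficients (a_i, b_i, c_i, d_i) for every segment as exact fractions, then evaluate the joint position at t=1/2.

  seg 0: a=3 b=5/2 c=0 d=-1/2
  seg 1: a=5 b=1 c=-3/2 d=1/6
S(1/2) = 67/16

Δ: Δ0=2, Δ1=-2
row 1: diag=8, rhs=-24; c'=3/8, d'=-3
back: M1=-3
M: M0=0, M1=-3, M2=0
seg 0: a=3, c=M0/2=0, d=(M1−M0)/(6·1)=-1/2, b=Δ0−h0·(2M0+M1)/6=5/2
seg 1: a=5, c=M1/2=-3/2, d=(M2−M1)/(6·3)=1/6, b=Δ1−h1·(2M1+M2)/6=1
t_q=1/2 → seg 0, τ=1/2; S=3+5/2·τ+0·τ²+-1/2·τ³=67/16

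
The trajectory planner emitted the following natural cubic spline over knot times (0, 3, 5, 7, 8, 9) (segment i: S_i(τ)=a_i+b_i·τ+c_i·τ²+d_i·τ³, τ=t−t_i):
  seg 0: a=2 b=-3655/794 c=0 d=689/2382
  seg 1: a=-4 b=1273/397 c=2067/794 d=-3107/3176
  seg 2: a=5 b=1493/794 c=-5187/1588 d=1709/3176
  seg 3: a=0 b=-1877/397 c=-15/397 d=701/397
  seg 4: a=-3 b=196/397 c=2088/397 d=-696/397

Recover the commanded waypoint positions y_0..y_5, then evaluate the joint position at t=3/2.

y_0=2 y_1=-4 y_2=5 y_3=0 y_4=-3 y_5=1
S(3/2) = -24955/6352

y_0 = S_0(0) = a_0 = 2
y_1 = S_1(0) = a_1 = -4
y_2 = S_2(0) = a_2 = 5
y_3 = S_3(0) = a_3 = 0
y_4 = S_4(0) = a_4 = -3
y_5 = S_4(1) = 1
t_q=3/2 is in segment 0 (τ=3/2); S_0(τ)=-24955/6352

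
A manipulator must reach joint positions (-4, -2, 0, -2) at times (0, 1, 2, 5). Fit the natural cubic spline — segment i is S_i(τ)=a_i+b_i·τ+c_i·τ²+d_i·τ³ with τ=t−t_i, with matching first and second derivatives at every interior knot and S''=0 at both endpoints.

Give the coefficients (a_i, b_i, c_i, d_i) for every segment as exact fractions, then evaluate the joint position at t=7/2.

  seg 0: a=-4 b=178/93 c=0 d=8/93
  seg 1: a=-2 b=202/93 c=8/31 d=-40/93
  seg 2: a=0 b=130/93 c=-32/31 d=32/279
S(7/2) = 5/31

Δ: Δ0=2, Δ1=2, Δ2=-2/3
row 1: diag=4, rhs=0; c'=1/4, d'=0
row 2: denom=8−1·1/4=31/4; d'=(-16−1·0)/(31/4)=-64/31
back: M2=-64/31
back: M1=0−1/4·-64/31=16/31
M: M0=0, M1=16/31, M2=-64/31, M3=0
seg 0: a=-4, c=M0/2=0, d=(M1−M0)/(6·1)=8/93, b=Δ0−h0·(2M0+M1)/6=178/93
seg 1: a=-2, c=M1/2=8/31, d=(M2−M1)/(6·1)=-40/93, b=Δ1−h1·(2M1+M2)/6=202/93
seg 2: a=0, c=M2/2=-32/31, d=(M3−M2)/(6·3)=32/279, b=Δ2−h2·(2M2+M3)/6=130/93
t_q=7/2 → seg 2, τ=3/2; S=0+130/93·τ+-32/31·τ²+32/279·τ³=5/31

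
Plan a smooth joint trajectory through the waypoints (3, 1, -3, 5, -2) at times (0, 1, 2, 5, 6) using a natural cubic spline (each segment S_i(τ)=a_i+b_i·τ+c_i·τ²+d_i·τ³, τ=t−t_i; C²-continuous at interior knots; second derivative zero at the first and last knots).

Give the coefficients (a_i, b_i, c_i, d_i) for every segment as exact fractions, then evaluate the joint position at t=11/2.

Δ: Δ0=-2, Δ1=-4, Δ2=8/3, Δ3=-7
row 1: diag=4, rhs=-12; c'=1/4, d'=-3
row 2: denom=8−1·1/4=31/4; d'=(40−1·-3)/(31/4)=172/31
row 3: denom=8−3·12/31=212/31; d'=(-58−3·172/31)/(212/31)=-1157/106
back: M3=-1157/106
back: M2=172/31−12/31·-1157/106=518/53
back: M1=-3−1/4·518/53=-577/106
M: M0=0, M1=-577/106, M2=518/53, M3=-1157/106, M4=0
seg 0: a=3, c=M0/2=0, d=(M1−M0)/(6·1)=-577/636, b=Δ0−h0·(2M0+M1)/6=-695/636
seg 1: a=1, c=M1/2=-577/212, d=(M2−M1)/(6·1)=1613/636, b=Δ1−h1·(2M1+M2)/6=-1213/318
seg 2: a=-3, c=M2/2=259/53, d=(M3−M2)/(6·3)=-731/636, b=Δ2−h2·(2M2+M3)/6=-1049/636
seg 3: a=5, c=M3/2=-1157/212, d=(M4−M3)/(6·1)=1157/636, b=Δ3−h3·(2M3+M4)/6=-1069/318
t_q=11/2 → seg 3, τ=1/2; S=5+-1069/318·τ+-1157/212·τ²+1157/636·τ³=3701/1696

  seg 0: a=3 b=-695/636 c=0 d=-577/636
  seg 1: a=1 b=-1213/318 c=-577/212 d=1613/636
  seg 2: a=-3 b=-1049/636 c=259/53 d=-731/636
  seg 3: a=5 b=-1069/318 c=-1157/212 d=1157/636
S(11/2) = 3701/1696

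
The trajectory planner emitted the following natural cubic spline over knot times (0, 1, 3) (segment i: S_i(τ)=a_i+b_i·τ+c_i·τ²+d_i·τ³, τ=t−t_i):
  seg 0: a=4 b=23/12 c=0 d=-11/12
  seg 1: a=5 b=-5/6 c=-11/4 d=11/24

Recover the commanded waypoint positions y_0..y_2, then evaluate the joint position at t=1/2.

y_0=4 y_1=5 y_2=-4
S(1/2) = 155/32

y_0 = S_0(0) = a_0 = 4
y_1 = S_1(0) = a_1 = 5
y_2 = S_1(2) = -4
t_q=1/2 is in segment 0 (τ=1/2); S_0(τ)=155/32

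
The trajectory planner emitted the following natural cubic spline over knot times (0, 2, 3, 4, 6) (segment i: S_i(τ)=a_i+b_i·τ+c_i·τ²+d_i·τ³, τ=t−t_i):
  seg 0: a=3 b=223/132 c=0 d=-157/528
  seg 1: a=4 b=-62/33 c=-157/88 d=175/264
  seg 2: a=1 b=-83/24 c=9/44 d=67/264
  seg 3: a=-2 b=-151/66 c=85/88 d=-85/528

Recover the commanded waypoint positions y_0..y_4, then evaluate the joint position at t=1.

y_0 = S_0(0) = a_0 = 3
y_1 = S_1(0) = a_1 = 4
y_2 = S_2(0) = a_2 = 1
y_3 = S_3(0) = a_3 = -2
y_4 = S_3(2) = -4
t_q=1 is in segment 0 (τ=1); S_0(τ)=773/176

y_0=3 y_1=4 y_2=1 y_3=-2 y_4=-4
S(1) = 773/176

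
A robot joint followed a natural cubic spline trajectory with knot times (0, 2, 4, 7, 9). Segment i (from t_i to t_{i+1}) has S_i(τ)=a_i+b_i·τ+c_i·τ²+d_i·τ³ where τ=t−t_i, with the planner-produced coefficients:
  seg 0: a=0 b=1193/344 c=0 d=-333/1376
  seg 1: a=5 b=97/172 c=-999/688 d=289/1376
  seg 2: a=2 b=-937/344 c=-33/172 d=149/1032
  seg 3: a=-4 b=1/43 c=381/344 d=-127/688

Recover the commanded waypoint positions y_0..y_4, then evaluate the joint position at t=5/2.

y_0=0 y_1=5 y_2=2 y_3=-4 y_4=-1
S(5/2) = 54437/11008

y_0 = S_0(0) = a_0 = 0
y_1 = S_1(0) = a_1 = 5
y_2 = S_2(0) = a_2 = 2
y_3 = S_3(0) = a_3 = -4
y_4 = S_3(2) = -1
t_q=5/2 is in segment 1 (τ=1/2); S_1(τ)=54437/11008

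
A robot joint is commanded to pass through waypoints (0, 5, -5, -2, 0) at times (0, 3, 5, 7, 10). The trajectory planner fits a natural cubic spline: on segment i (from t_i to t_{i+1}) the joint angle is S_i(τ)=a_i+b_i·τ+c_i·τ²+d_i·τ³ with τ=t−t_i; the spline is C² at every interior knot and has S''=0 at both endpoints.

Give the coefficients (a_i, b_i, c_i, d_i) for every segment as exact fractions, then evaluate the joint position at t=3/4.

Δ: Δ0=5/3, Δ1=-5, Δ2=3/2, Δ3=2/3
row 1: diag=10, rhs=-40; c'=1/5, d'=-4
row 2: denom=8−2·1/5=38/5; d'=(39−2·-4)/(38/5)=235/38
row 3: denom=10−2·5/19=180/19; d'=(-5−2·235/38)/(180/19)=-11/6
back: M3=-11/6
back: M2=235/38−5/19·-11/6=20/3
back: M1=-4−1/5·20/3=-16/3
M: M0=0, M1=-16/3, M2=20/3, M3=-11/6, M4=0
seg 0: a=0, c=M0/2=0, d=(M1−M0)/(6·3)=-8/27, b=Δ0−h0·(2M0+M1)/6=13/3
seg 1: a=5, c=M1/2=-8/3, d=(M2−M1)/(6·2)=1, b=Δ1−h1·(2M1+M2)/6=-11/3
seg 2: a=-5, c=M2/2=10/3, d=(M3−M2)/(6·2)=-17/24, b=Δ2−h2·(2M2+M3)/6=-7/3
seg 3: a=-2, c=M3/2=-11/12, d=(M4−M3)/(6·3)=11/108, b=Δ3−h3·(2M3+M4)/6=5/2
t_q=3/4 → seg 0, τ=3/4; S=0+13/3·τ+0·τ²+-8/27·τ³=25/8

  seg 0: a=0 b=13/3 c=0 d=-8/27
  seg 1: a=5 b=-11/3 c=-8/3 d=1
  seg 2: a=-5 b=-7/3 c=10/3 d=-17/24
  seg 3: a=-2 b=5/2 c=-11/12 d=11/108
S(3/4) = 25/8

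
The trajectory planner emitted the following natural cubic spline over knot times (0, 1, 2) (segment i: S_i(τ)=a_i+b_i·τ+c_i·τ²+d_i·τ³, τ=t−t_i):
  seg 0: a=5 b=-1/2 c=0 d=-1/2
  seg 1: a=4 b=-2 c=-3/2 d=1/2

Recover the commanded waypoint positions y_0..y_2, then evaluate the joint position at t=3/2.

y_0 = S_0(0) = a_0 = 5
y_1 = S_1(0) = a_1 = 4
y_2 = S_1(1) = 1
t_q=3/2 is in segment 1 (τ=1/2); S_1(τ)=43/16

y_0=5 y_1=4 y_2=1
S(3/2) = 43/16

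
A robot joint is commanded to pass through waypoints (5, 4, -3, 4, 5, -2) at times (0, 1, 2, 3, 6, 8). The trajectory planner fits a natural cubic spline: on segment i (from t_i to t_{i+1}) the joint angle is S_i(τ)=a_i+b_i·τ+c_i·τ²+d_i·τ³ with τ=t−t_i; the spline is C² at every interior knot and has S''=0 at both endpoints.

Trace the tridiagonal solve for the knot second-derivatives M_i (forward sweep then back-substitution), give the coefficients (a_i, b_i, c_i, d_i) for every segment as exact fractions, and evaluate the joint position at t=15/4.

Δ: Δ0=-1, Δ1=-7, Δ2=7, Δ3=1/3, Δ4=-7/2
row 1: diag=4, rhs=-36; c'=1/4, d'=-9
row 2: denom=4−1·1/4=15/4; d'=(84−1·-9)/(15/4)=124/5
row 3: denom=8−1·4/15=116/15; d'=(-40−1·124/5)/(116/15)=-243/29
row 4: denom=10−3·45/116=1025/116; d'=(-23−3·-243/29)/(1025/116)=248/1025
back: M4=248/1025
back: M3=-243/29−45/116·248/1025=-1737/205
back: M2=124/5−4/15·-1737/205=27736/1025
back: M1=-9−1/4·27736/1025=-16159/1025
M: M0=0, M1=-16159/1025, M2=27736/1025, M3=-1737/205, M4=248/1025, M5=0
seg 0: a=5, c=M0/2=0, d=(M1−M0)/(6·1)=-16159/6150, b=Δ0−h0·(2M0+M1)/6=10009/6150
seg 1: a=4, c=M1/2=-16159/2050, d=(M2−M1)/(6·1)=8779/1230, b=Δ1−h1·(2M1+M2)/6=-19234/3075
seg 2: a=-3, c=M2/2=13868/1025, d=(M3−M2)/(6·1)=-36421/6150, b=Δ2−h2·(2M2+M3)/6=-3737/6150
seg 3: a=4, c=M3/2=-1737/410, d=(M4−M3)/(6·3)=8933/18450, b=Δ3−h3·(2M3+M4)/6=26708/3075
seg 4: a=5, c=M4/2=124/1025, d=(M5−M4)/(6·2)=-62/3075, b=Δ4−h4·(2M4+M5)/6=-22517/6150
t_q=15/4 → seg 3, τ=3/4; S=4+26708/3075·τ+-1737/410·τ²+8933/18450·τ³=218719/26240

  seg 0: a=5 b=10009/6150 c=0 d=-16159/6150
  seg 1: a=4 b=-19234/3075 c=-16159/2050 d=8779/1230
  seg 2: a=-3 b=-3737/6150 c=13868/1025 d=-36421/6150
  seg 3: a=4 b=26708/3075 c=-1737/410 d=8933/18450
  seg 4: a=5 b=-22517/6150 c=124/1025 d=-62/3075
S(15/4) = 218719/26240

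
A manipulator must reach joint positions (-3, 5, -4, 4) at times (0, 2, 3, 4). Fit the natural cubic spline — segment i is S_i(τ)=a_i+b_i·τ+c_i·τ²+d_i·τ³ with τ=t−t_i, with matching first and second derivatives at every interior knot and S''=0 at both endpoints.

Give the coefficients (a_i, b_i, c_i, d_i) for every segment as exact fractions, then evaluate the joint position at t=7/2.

Δ: Δ0=4, Δ1=-9, Δ2=8
row 1: diag=6, rhs=-78; c'=1/6, d'=-13
row 2: denom=4−1·1/6=23/6; d'=(102−1·-13)/(23/6)=30
back: M2=30
back: M1=-13−1/6·30=-18
M: M0=0, M1=-18, M2=30, M3=0
seg 0: a=-3, c=M0/2=0, d=(M1−M0)/(6·2)=-3/2, b=Δ0−h0·(2M0+M1)/6=10
seg 1: a=5, c=M1/2=-9, d=(M2−M1)/(6·1)=8, b=Δ1−h1·(2M1+M2)/6=-8
seg 2: a=-4, c=M2/2=15, d=(M3−M2)/(6·1)=-5, b=Δ2−h2·(2M2+M3)/6=-2
t_q=7/2 → seg 2, τ=1/2; S=-4+-2·τ+15·τ²+-5·τ³=-15/8

  seg 0: a=-3 b=10 c=0 d=-3/2
  seg 1: a=5 b=-8 c=-9 d=8
  seg 2: a=-4 b=-2 c=15 d=-5
S(7/2) = -15/8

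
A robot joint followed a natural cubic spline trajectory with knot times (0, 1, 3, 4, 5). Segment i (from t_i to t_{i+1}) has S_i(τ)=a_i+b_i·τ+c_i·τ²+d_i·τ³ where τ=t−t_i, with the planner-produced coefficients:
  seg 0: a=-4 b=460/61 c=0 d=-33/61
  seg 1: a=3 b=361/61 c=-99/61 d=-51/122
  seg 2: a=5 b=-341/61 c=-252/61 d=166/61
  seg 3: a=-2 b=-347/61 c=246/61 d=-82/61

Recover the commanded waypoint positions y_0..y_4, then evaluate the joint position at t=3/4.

y_0 = S_0(0) = a_0 = -4
y_1 = S_1(0) = a_1 = 3
y_2 = S_2(0) = a_2 = 5
y_3 = S_3(0) = a_3 = -2
y_4 = S_3(1) = -5
t_q=3/4 is in segment 0 (τ=3/4); S_0(τ)=5573/3904

y_0=-4 y_1=3 y_2=5 y_3=-2 y_4=-5
S(3/4) = 5573/3904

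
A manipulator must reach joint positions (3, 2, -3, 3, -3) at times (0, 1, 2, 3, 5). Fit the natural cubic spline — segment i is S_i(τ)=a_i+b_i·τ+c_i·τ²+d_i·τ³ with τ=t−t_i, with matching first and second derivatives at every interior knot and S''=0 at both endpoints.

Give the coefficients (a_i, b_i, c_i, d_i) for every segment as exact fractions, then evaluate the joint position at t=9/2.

Δ: Δ0=-1, Δ1=-5, Δ2=6, Δ3=-3
row 1: diag=4, rhs=-24; c'=1/4, d'=-6
row 2: denom=4−1·1/4=15/4; d'=(66−1·-6)/(15/4)=96/5
row 3: denom=6−1·4/15=86/15; d'=(-54−1·96/5)/(86/15)=-549/43
back: M3=-549/43
back: M2=96/5−4/15·-549/43=972/43
back: M1=-6−1/4·972/43=-501/43
M: M0=0, M1=-501/43, M2=972/43, M3=-549/43, M4=0
seg 0: a=3, c=M0/2=0, d=(M1−M0)/(6·1)=-167/86, b=Δ0−h0·(2M0+M1)/6=81/86
seg 1: a=2, c=M1/2=-501/86, d=(M2−M1)/(6·1)=491/86, b=Δ1−h1·(2M1+M2)/6=-210/43
seg 2: a=-3, c=M2/2=486/43, d=(M3−M2)/(6·1)=-507/86, b=Δ2−h2·(2M2+M3)/6=51/86
seg 3: a=3, c=M3/2=-549/86, d=(M4−M3)/(6·2)=183/172, b=Δ3−h3·(2M3+M4)/6=237/43
t_q=9/2 → seg 3, τ=3/2; S=3+237/43·τ+-549/86·τ²+183/172·τ³=681/1376

  seg 0: a=3 b=81/86 c=0 d=-167/86
  seg 1: a=2 b=-210/43 c=-501/86 d=491/86
  seg 2: a=-3 b=51/86 c=486/43 d=-507/86
  seg 3: a=3 b=237/43 c=-549/86 d=183/172
S(9/2) = 681/1376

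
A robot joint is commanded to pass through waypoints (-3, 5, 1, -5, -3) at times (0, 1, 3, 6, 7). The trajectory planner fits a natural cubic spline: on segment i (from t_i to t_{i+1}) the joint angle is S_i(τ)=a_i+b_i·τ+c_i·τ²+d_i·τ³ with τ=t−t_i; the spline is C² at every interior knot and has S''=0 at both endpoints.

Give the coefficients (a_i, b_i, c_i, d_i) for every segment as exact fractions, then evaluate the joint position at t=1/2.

Δ: Δ0=8, Δ1=-2, Δ2=-2, Δ3=2
row 1: diag=6, rhs=-60; c'=1/3, d'=-10
row 2: denom=10−2·1/3=28/3; d'=(0−2·-10)/(28/3)=15/7
row 3: denom=8−3·9/28=197/28; d'=(24−3·15/7)/(197/28)=492/197
back: M3=492/197
back: M2=15/7−9/28·492/197=264/197
back: M1=-10−1/3·264/197=-2058/197
M: M0=0, M1=-2058/197, M2=264/197, M3=492/197, M4=0
seg 0: a=-3, c=M0/2=0, d=(M1−M0)/(6·1)=-343/197, b=Δ0−h0·(2M0+M1)/6=1919/197
seg 1: a=5, c=M1/2=-1029/197, d=(M2−M1)/(6·2)=387/394, b=Δ1−h1·(2M1+M2)/6=890/197
seg 2: a=1, c=M2/2=132/197, d=(M3−M2)/(6·3)=38/591, b=Δ2−h2·(2M2+M3)/6=-904/197
seg 3: a=-5, c=M3/2=246/197, d=(M4−M3)/(6·1)=-82/197, b=Δ3−h3·(2M3+M4)/6=230/197
t_q=1/2 → seg 0, τ=1/2; S=-3+1919/197·τ+0·τ²+-343/197·τ³=2605/1576

  seg 0: a=-3 b=1919/197 c=0 d=-343/197
  seg 1: a=5 b=890/197 c=-1029/197 d=387/394
  seg 2: a=1 b=-904/197 c=132/197 d=38/591
  seg 3: a=-5 b=230/197 c=246/197 d=-82/197
S(1/2) = 2605/1576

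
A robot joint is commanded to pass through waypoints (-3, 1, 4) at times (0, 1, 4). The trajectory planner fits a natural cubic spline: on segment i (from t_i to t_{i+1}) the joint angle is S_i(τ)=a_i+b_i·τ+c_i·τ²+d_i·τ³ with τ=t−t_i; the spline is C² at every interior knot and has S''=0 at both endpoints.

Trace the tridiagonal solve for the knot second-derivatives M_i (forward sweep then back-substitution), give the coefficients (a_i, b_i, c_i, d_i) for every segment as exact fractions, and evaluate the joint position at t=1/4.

  seg 0: a=-3 b=35/8 c=0 d=-3/8
  seg 1: a=1 b=13/4 c=-9/8 d=1/8
S(1/4) = -979/512

Δ: Δ0=4, Δ1=1
row 1: diag=8, rhs=-18; c'=3/8, d'=-9/4
back: M1=-9/4
M: M0=0, M1=-9/4, M2=0
seg 0: a=-3, c=M0/2=0, d=(M1−M0)/(6·1)=-3/8, b=Δ0−h0·(2M0+M1)/6=35/8
seg 1: a=1, c=M1/2=-9/8, d=(M2−M1)/(6·3)=1/8, b=Δ1−h1·(2M1+M2)/6=13/4
t_q=1/4 → seg 0, τ=1/4; S=-3+35/8·τ+0·τ²+-3/8·τ³=-979/512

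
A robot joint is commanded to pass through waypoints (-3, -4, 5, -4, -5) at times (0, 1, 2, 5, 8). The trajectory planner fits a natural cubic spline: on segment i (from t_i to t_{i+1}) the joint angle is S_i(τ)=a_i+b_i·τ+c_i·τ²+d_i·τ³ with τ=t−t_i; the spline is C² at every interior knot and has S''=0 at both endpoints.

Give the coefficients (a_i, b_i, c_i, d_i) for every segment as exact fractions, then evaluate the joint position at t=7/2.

Δ: Δ0=-1, Δ1=9, Δ2=-3, Δ3=-1/3
row 1: diag=4, rhs=60; c'=1/4, d'=15
row 2: denom=8−1·1/4=31/4; d'=(-72−1·15)/(31/4)=-348/31
row 3: denom=12−3·12/31=336/31; d'=(16−3·-348/31)/(336/31)=55/12
back: M3=55/12
back: M2=-348/31−12/31·55/12=-13
back: M1=15−1/4·-13=73/4
M: M0=0, M1=73/4, M2=-13, M3=55/12, M4=0
seg 0: a=-3, c=M0/2=0, d=(M1−M0)/(6·1)=73/24, b=Δ0−h0·(2M0+M1)/6=-97/24
seg 1: a=-4, c=M1/2=73/8, d=(M2−M1)/(6·1)=-125/24, b=Δ1−h1·(2M1+M2)/6=61/12
seg 2: a=5, c=M2/2=-13/2, d=(M3−M2)/(6·3)=211/216, b=Δ2−h2·(2M2+M3)/6=185/24
seg 3: a=-4, c=M3/2=55/24, d=(M4−M3)/(6·3)=-55/216, b=Δ3−h3·(2M3+M4)/6=-59/12
t_q=7/2 → seg 2, τ=3/2; S=5+185/24·τ+-13/2·τ²+211/216·τ³=335/64

  seg 0: a=-3 b=-97/24 c=0 d=73/24
  seg 1: a=-4 b=61/12 c=73/8 d=-125/24
  seg 2: a=5 b=185/24 c=-13/2 d=211/216
  seg 3: a=-4 b=-59/12 c=55/24 d=-55/216
S(7/2) = 335/64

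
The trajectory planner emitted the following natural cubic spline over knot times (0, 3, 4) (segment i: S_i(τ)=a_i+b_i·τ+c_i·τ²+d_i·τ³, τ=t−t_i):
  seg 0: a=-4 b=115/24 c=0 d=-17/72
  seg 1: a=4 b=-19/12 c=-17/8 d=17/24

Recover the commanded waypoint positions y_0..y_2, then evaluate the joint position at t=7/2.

y_0 = S_0(0) = a_0 = -4
y_1 = S_1(0) = a_1 = 4
y_2 = S_1(1) = 1
t_q=7/2 is in segment 1 (τ=1/2); S_1(τ)=177/64

y_0=-4 y_1=4 y_2=1
S(7/2) = 177/64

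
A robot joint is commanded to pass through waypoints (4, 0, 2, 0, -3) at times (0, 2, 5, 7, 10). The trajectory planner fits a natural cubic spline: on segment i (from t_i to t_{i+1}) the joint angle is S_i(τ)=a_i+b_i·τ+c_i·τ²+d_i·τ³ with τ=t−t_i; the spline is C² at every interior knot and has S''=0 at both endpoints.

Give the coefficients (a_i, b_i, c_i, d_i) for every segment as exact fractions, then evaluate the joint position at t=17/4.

Δ: Δ0=-2, Δ1=2/3, Δ2=-1, Δ3=-1
row 1: diag=10, rhs=16; c'=3/10, d'=8/5
row 2: denom=10−3·3/10=91/10; d'=(-10−3·8/5)/(91/10)=-148/91
row 3: denom=10−2·20/91=870/91; d'=(0−2·-148/91)/(870/91)=148/435
back: M3=148/435
back: M2=-148/91−20/91·148/435=-148/87
back: M1=8/5−3/10·-148/87=306/145
M: M0=0, M1=306/145, M2=-148/87, M3=148/435, M4=0
seg 0: a=4, c=M0/2=0, d=(M1−M0)/(6·2)=51/290, b=Δ0−h0·(2M0+M1)/6=-392/145
seg 1: a=0, c=M1/2=153/145, d=(M2−M1)/(6·3)=-829/3915, b=Δ1−h1·(2M1+M2)/6=-86/145
seg 2: a=2, c=M2/2=-74/87, d=(M3−M2)/(6·2)=74/435, b=Δ2−h2·(2M2+M3)/6=3/145
seg 3: a=0, c=M3/2=74/435, d=(M4−M3)/(6·3)=-74/3915, b=Δ3−h3·(2M3+M4)/6=-583/435
t_q=17/4 → seg 1, τ=9/4; S=0+-86/145·τ+153/145·τ²+-829/3915·τ³=2961/1856

  seg 0: a=4 b=-392/145 c=0 d=51/290
  seg 1: a=0 b=-86/145 c=153/145 d=-829/3915
  seg 2: a=2 b=3/145 c=-74/87 d=74/435
  seg 3: a=0 b=-583/435 c=74/435 d=-74/3915
S(17/4) = 2961/1856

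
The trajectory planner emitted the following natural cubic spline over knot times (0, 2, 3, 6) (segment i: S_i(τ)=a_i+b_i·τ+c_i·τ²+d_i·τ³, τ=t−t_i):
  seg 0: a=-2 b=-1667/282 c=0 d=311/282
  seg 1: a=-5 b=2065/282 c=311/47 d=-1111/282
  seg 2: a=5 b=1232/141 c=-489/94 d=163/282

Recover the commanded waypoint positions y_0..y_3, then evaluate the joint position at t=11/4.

y_0=-2 y_1=-5 y_2=5 y_3=0
S(11/4) = 15353/6016

y_0 = S_0(0) = a_0 = -2
y_1 = S_1(0) = a_1 = -5
y_2 = S_2(0) = a_2 = 5
y_3 = S_2(3) = 0
t_q=11/4 is in segment 1 (τ=3/4); S_1(τ)=15353/6016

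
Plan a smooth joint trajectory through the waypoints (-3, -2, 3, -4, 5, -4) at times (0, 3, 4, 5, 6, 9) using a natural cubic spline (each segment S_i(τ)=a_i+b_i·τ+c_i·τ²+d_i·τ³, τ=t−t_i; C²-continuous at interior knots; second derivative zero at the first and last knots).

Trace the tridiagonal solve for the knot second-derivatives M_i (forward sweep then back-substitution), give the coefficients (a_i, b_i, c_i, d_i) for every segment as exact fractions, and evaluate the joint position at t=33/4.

  seg 0: a=-3 b=-2861/897 c=0 d=3160/8073
  seg 1: a=-2 b=6619/897 c=3160/897 d=-5294/897
  seg 2: a=3 b=-981/299 c=-12722/897 d=722/69
  seg 3: a=-4 b=-229/897 c=15436/897 d=-2378/299
  seg 4: a=5 b=9241/897 c=-5966/897 d=5966/8073
S(33/4) = 28001/9568

Δ: Δ0=1/3, Δ1=5, Δ2=-7, Δ3=9, Δ4=-3
row 1: diag=8, rhs=28; c'=1/8, d'=7/2
row 2: denom=4−1·1/8=31/8; d'=(-72−1·7/2)/(31/8)=-604/31
row 3: denom=4−1·8/31=116/31; d'=(96−1·-604/31)/(116/31)=895/29
row 4: denom=8−1·31/116=897/116; d'=(-72−1·895/29)/(897/116)=-11932/897
back: M4=-11932/897
back: M3=895/29−31/116·-11932/897=30872/897
back: M2=-604/31−8/31·30872/897=-25444/897
back: M1=7/2−1/8·-25444/897=6320/897
M: M0=0, M1=6320/897, M2=-25444/897, M3=30872/897, M4=-11932/897, M5=0
seg 0: a=-3, c=M0/2=0, d=(M1−M0)/(6·3)=3160/8073, b=Δ0−h0·(2M0+M1)/6=-2861/897
seg 1: a=-2, c=M1/2=3160/897, d=(M2−M1)/(6·1)=-5294/897, b=Δ1−h1·(2M1+M2)/6=6619/897
seg 2: a=3, c=M2/2=-12722/897, d=(M3−M2)/(6·1)=722/69, b=Δ2−h2·(2M2+M3)/6=-981/299
seg 3: a=-4, c=M3/2=15436/897, d=(M4−M3)/(6·1)=-2378/299, b=Δ3−h3·(2M3+M4)/6=-229/897
seg 4: a=5, c=M4/2=-5966/897, d=(M5−M4)/(6·3)=5966/8073, b=Δ4−h4·(2M4+M5)/6=9241/897
t_q=33/4 → seg 4, τ=9/4; S=5+9241/897·τ+-5966/897·τ²+5966/8073·τ³=28001/9568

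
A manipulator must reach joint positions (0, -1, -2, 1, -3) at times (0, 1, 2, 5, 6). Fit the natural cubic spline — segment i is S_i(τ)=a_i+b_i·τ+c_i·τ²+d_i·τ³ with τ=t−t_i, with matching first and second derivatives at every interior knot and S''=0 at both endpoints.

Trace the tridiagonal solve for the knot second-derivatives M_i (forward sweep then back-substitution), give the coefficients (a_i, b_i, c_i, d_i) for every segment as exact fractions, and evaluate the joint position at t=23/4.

  seg 0: a=0 b=-181/212 c=0 d=-31/212
  seg 1: a=-1 b=-137/106 c=-93/212 d=155/212
  seg 2: a=-2 b=5/212 c=93/53 d=-101/212
  seg 3: a=1 b=-245/106 c=-537/212 d=179/212
S(23/4) = -24451/13568

Δ: Δ0=-1, Δ1=-1, Δ2=1, Δ3=-4
row 1: diag=4, rhs=0; c'=1/4, d'=0
row 2: denom=8−1·1/4=31/4; d'=(12−1·0)/(31/4)=48/31
row 3: denom=8−3·12/31=212/31; d'=(-30−3·48/31)/(212/31)=-537/106
back: M3=-537/106
back: M2=48/31−12/31·-537/106=186/53
back: M1=0−1/4·186/53=-93/106
M: M0=0, M1=-93/106, M2=186/53, M3=-537/106, M4=0
seg 0: a=0, c=M0/2=0, d=(M1−M0)/(6·1)=-31/212, b=Δ0−h0·(2M0+M1)/6=-181/212
seg 1: a=-1, c=M1/2=-93/212, d=(M2−M1)/(6·1)=155/212, b=Δ1−h1·(2M1+M2)/6=-137/106
seg 2: a=-2, c=M2/2=93/53, d=(M3−M2)/(6·3)=-101/212, b=Δ2−h2·(2M2+M3)/6=5/212
seg 3: a=1, c=M3/2=-537/212, d=(M4−M3)/(6·1)=179/212, b=Δ3−h3·(2M3+M4)/6=-245/106
t_q=23/4 → seg 3, τ=3/4; S=1+-245/106·τ+-537/212·τ²+179/212·τ³=-24451/13568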